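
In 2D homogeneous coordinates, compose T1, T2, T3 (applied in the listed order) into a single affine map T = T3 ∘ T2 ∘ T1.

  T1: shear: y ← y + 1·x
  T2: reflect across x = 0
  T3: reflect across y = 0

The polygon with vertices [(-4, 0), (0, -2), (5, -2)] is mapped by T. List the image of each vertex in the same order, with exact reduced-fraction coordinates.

T1 shear: y ← y + 1·x: (-4, 0) → (-4, -4); (0, -2) → (0, -2); (5, -2) → (5, 3)
T2 reflect across x = 0: (-4, -4) → (4, -4); (0, -2) → (0, -2); (5, 3) → (-5, 3)
T3 reflect across y = 0: (4, -4) → (4, 4); (0, -2) → (0, 2); (-5, 3) → (-5, -3)

image vertices: (4, 4), (0, 2), (-5, -3)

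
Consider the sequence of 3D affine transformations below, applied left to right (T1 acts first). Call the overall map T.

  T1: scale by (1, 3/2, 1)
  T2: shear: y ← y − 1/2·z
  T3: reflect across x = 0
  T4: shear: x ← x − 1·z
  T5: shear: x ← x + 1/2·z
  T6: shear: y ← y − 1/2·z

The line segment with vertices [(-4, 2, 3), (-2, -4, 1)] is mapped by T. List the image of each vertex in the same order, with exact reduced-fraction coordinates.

image vertices: (5/2, 0, 3), (3/2, -7, 1)

T1 scale by (1, 3/2, 1): (-4, 2, 3) → (-4, 3, 3); (-2, -4, 1) → (-2, -6, 1)
T2 shear: y ← y − 1/2·z: (-4, 3, 3) → (-4, 3/2, 3); (-2, -6, 1) → (-2, -13/2, 1)
T3 reflect across x = 0: (-4, 3/2, 3) → (4, 3/2, 3); (-2, -13/2, 1) → (2, -13/2, 1)
T4 shear: x ← x − 1·z: (4, 3/2, 3) → (1, 3/2, 3); (2, -13/2, 1) → (1, -13/2, 1)
T5 shear: x ← x + 1/2·z: (1, 3/2, 3) → (5/2, 3/2, 3); (1, -13/2, 1) → (3/2, -13/2, 1)
T6 shear: y ← y − 1/2·z: (5/2, 3/2, 3) → (5/2, 0, 3); (3/2, -13/2, 1) → (3/2, -7, 1)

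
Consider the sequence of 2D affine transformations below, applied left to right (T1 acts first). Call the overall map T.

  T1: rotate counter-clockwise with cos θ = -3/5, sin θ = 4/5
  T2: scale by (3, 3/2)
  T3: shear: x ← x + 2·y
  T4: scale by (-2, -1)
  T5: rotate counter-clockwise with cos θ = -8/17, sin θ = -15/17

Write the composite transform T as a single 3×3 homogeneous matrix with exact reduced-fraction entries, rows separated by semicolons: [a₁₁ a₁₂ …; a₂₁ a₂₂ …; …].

T1 = [-3/5 -4/5 0; 4/5 -3/5 0; 0 0 1]
T2·T1 = [-9/5 -12/5 0; 6/5 -9/10 0; 0 0 1]
T3·…·T1 = [3/5 -21/5 0; 6/5 -9/10 0; 0 0 1]
T4·…·T1 = [-6/5 42/5 0; -6/5 9/10 0; 0 0 1]
T5·…·T1 = [-42/85 -537/170 0; 138/85 -666/85 0; 0 0 1]

T = [-42/85 -537/170 0; 138/85 -666/85 0; 0 0 1]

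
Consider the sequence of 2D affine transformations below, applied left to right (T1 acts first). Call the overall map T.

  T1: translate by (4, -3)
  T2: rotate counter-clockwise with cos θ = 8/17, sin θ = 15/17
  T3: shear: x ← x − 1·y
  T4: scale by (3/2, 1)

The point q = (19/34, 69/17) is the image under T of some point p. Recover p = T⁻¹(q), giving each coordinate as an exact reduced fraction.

p = (5/3, 1)

T1 = [1 0 4; 0 1 -3; 0 0 1]
T2·T1 = [8/17 -15/17 77/17; 15/17 8/17 36/17; 0 0 1]
T3·…·T1 = [-7/17 -23/17 41/17; 15/17 8/17 36/17; 0 0 1]
T4·…·T1 = [-21/34 -69/34 123/34; 15/17 8/17 36/17; 0 0 1]
det M = 3/2; M⁻¹ = [16/51 23/17 -4; -10/17 -7/17 3; 0 0 1]
M⁻¹ · (19/34, 69/17)ᵀ = (5/3, 1)ᵀ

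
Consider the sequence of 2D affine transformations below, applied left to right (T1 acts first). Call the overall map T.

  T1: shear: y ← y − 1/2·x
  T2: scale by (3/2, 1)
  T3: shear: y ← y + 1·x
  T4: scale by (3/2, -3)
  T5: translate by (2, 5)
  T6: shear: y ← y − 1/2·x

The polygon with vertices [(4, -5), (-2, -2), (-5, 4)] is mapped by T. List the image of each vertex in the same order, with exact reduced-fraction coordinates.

image vertices: (11, 5/2), (-5/2, 73/4), (-37/4, 101/8)

T1 shear: y ← y − 1/2·x: (4, -5) → (4, -7); (-2, -2) → (-2, -1); (-5, 4) → (-5, 13/2)
T2 scale by (3/2, 1): (4, -7) → (6, -7); (-2, -1) → (-3, -1); (-5, 13/2) → (-15/2, 13/2)
T3 shear: y ← y + 1·x: (6, -7) → (6, -1); (-3, -1) → (-3, -4); (-15/2, 13/2) → (-15/2, -1)
T4 scale by (3/2, -3): (6, -1) → (9, 3); (-3, -4) → (-9/2, 12); (-15/2, -1) → (-45/4, 3)
T5 translate by (2, 5): (9, 3) → (11, 8); (-9/2, 12) → (-5/2, 17); (-45/4, 3) → (-37/4, 8)
T6 shear: y ← y − 1/2·x: (11, 8) → (11, 5/2); (-5/2, 17) → (-5/2, 73/4); (-37/4, 8) → (-37/4, 101/8)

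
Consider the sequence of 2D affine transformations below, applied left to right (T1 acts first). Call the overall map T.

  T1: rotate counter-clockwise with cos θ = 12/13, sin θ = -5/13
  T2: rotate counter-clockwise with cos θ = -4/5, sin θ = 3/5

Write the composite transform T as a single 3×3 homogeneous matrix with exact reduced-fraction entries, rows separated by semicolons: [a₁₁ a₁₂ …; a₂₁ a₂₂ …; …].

T = [-33/65 -56/65 0; 56/65 -33/65 0; 0 0 1]

T1 = [12/13 5/13 0; -5/13 12/13 0; 0 0 1]
T2·T1 = [-33/65 -56/65 0; 56/65 -33/65 0; 0 0 1]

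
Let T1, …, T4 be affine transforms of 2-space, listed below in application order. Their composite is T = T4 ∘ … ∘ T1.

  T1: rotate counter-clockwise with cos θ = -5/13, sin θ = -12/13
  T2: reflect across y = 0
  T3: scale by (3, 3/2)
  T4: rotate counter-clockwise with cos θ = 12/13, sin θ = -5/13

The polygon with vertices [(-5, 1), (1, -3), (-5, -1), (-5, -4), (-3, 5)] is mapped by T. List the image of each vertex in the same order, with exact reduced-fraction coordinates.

image vertices: (1839/338, -1545/169), (-2997/338, 561/169), (-3/26, -105/13), (-1428/169, -1095/169), (5235/338, -1323/169)

T1 rotate counter-clockwise with cos θ = -5/13, sin θ = -12/13: (-5, 1) → (37/13, 55/13); (1, -3) → (-41/13, 3/13); (-5, -1) → (1, 5); (-5, -4) → (-23/13, 80/13); (-3, 5) → (75/13, 11/13)
T2 reflect across y = 0: (37/13, 55/13) → (37/13, -55/13); (-41/13, 3/13) → (-41/13, -3/13); (1, 5) → (1, -5); (-23/13, 80/13) → (-23/13, -80/13); (75/13, 11/13) → (75/13, -11/13)
T3 scale by (3, 3/2): (37/13, -55/13) → (111/13, -165/26); (-41/13, -3/13) → (-123/13, -9/26); (1, -5) → (3, -15/2); (-23/13, -80/13) → (-69/13, -120/13); (75/13, -11/13) → (225/13, -33/26)
T4 rotate counter-clockwise with cos θ = 12/13, sin θ = -5/13: (111/13, -165/26) → (1839/338, -1545/169); (-123/13, -9/26) → (-2997/338, 561/169); (3, -15/2) → (-3/26, -105/13); (-69/13, -120/13) → (-1428/169, -1095/169); (225/13, -33/26) → (5235/338, -1323/169)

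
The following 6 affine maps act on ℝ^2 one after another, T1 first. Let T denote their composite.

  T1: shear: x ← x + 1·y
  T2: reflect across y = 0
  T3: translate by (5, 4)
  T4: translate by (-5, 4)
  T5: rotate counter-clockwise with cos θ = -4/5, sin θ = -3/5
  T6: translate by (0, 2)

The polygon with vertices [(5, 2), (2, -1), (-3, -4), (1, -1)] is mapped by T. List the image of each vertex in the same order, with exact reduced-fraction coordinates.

image vertices: (-2, -7), (23/5, -29/5), (64/5, -17/5), (27/5, -26/5)

T1 shear: x ← x + 1·y: (5, 2) → (7, 2); (2, -1) → (1, -1); (-3, -4) → (-7, -4); (1, -1) → (0, -1)
T2 reflect across y = 0: (7, 2) → (7, -2); (1, -1) → (1, 1); (-7, -4) → (-7, 4); (0, -1) → (0, 1)
T3 translate by (5, 4): (7, -2) → (12, 2); (1, 1) → (6, 5); (-7, 4) → (-2, 8); (0, 1) → (5, 5)
T4 translate by (-5, 4): (12, 2) → (7, 6); (6, 5) → (1, 9); (-2, 8) → (-7, 12); (5, 5) → (0, 9)
T5 rotate counter-clockwise with cos θ = -4/5, sin θ = -3/5: (7, 6) → (-2, -9); (1, 9) → (23/5, -39/5); (-7, 12) → (64/5, -27/5); (0, 9) → (27/5, -36/5)
T6 translate by (0, 2): (-2, -9) → (-2, -7); (23/5, -39/5) → (23/5, -29/5); (64/5, -27/5) → (64/5, -17/5); (27/5, -36/5) → (27/5, -26/5)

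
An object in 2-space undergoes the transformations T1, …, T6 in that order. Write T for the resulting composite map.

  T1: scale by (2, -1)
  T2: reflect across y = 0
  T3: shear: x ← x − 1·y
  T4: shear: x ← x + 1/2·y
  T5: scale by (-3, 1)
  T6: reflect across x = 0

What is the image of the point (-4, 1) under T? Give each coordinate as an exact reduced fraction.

T(p) = (-51/2, 1)

T1 scale by (2, -1): (-4, 1) → (-8, -1)
T2 reflect across y = 0: (-8, -1) → (-8, 1)
T3 shear: x ← x − 1·y: (-8, 1) → (-9, 1)
T4 shear: x ← x + 1/2·y: (-9, 1) → (-17/2, 1)
T5 scale by (-3, 1): (-17/2, 1) → (51/2, 1)
T6 reflect across x = 0: (51/2, 1) → (-51/2, 1)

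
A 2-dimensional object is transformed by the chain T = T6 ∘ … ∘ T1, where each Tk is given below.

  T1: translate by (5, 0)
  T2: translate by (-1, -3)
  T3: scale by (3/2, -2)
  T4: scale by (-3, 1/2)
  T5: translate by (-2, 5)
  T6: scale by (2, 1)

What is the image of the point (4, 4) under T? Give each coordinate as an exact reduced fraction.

T1 translate by (5, 0): (4, 4) → (9, 4)
T2 translate by (-1, -3): (9, 4) → (8, 1)
T3 scale by (3/2, -2): (8, 1) → (12, -2)
T4 scale by (-3, 1/2): (12, -2) → (-36, -1)
T5 translate by (-2, 5): (-36, -1) → (-38, 4)
T6 scale by (2, 1): (-38, 4) → (-76, 4)

T(p) = (-76, 4)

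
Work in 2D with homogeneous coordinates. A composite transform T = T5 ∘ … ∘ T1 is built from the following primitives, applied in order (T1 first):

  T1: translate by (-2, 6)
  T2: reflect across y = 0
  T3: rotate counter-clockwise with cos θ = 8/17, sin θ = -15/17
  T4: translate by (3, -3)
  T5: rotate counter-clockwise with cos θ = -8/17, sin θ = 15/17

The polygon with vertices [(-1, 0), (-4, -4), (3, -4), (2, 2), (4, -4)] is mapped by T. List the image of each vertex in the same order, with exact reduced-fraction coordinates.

T1 translate by (-2, 6): (-1, 0) → (-3, 6); (-4, -4) → (-6, 2); (3, -4) → (1, 2); (2, 2) → (0, 8); (4, -4) → (2, 2)
T2 reflect across y = 0: (-3, 6) → (-3, -6); (-6, 2) → (-6, -2); (1, 2) → (1, -2); (0, 8) → (0, -8); (2, 2) → (2, -2)
T3 rotate counter-clockwise with cos θ = 8/17, sin θ = -15/17: (-3, -6) → (-114/17, -3/17); (-6, -2) → (-78/17, 74/17); (1, -2) → (-22/17, -31/17); (0, -8) → (-120/17, -64/17); (2, -2) → (-14/17, -46/17)
T4 translate by (3, -3): (-114/17, -3/17) → (-63/17, -54/17); (-78/17, 74/17) → (-27/17, 23/17); (-22/17, -31/17) → (29/17, -82/17); (-120/17, -64/17) → (-69/17, -115/17); (-14/17, -46/17) → (37/17, -97/17)
T5 rotate counter-clockwise with cos θ = -8/17, sin θ = 15/17: (-63/17, -54/17) → (1314/289, -513/289); (-27/17, 23/17) → (-129/289, -589/289); (29/17, -82/17) → (998/289, 1091/289); (-69/17, -115/17) → (2277/289, -115/289); (37/17, -97/17) → (1159/289, 1331/289)

image vertices: (1314/289, -513/289), (-129/289, -589/289), (998/289, 1091/289), (2277/289, -115/289), (1159/289, 1331/289)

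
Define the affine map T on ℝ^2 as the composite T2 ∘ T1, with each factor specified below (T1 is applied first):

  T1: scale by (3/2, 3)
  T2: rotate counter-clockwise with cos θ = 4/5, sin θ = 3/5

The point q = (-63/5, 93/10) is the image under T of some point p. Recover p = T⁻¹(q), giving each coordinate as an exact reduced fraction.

T1 = [3/2 0 0; 0 3 0; 0 0 1]
T2·T1 = [6/5 -9/5 0; 9/10 12/5 0; 0 0 1]
det M = 9/2; M⁻¹ = [8/15 2/5 0; -1/5 4/15 0; 0 0 1]
M⁻¹ · (-63/5, 93/10)ᵀ = (-3, 5)ᵀ

p = (-3, 5)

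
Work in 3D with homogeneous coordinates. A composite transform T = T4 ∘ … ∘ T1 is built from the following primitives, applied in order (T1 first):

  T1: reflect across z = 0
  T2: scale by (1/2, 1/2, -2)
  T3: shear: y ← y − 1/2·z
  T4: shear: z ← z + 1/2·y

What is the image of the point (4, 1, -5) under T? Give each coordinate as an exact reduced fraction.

T(p) = (2, 11/2, -29/4)

T1 reflect across z = 0: (4, 1, -5) → (4, 1, 5)
T2 scale by (1/2, 1/2, -2): (4, 1, 5) → (2, 1/2, -10)
T3 shear: y ← y − 1/2·z: (2, 1/2, -10) → (2, 11/2, -10)
T4 shear: z ← z + 1/2·y: (2, 11/2, -10) → (2, 11/2, -29/4)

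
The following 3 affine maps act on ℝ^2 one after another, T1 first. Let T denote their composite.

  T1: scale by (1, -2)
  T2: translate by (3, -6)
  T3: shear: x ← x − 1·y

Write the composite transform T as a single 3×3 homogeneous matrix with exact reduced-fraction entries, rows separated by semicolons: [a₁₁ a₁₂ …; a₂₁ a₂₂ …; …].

T = [1 2 9; 0 -2 -6; 0 0 1]

T1 = [1 0 0; 0 -2 0; 0 0 1]
T2·T1 = [1 0 3; 0 -2 -6; 0 0 1]
T3·…·T1 = [1 2 9; 0 -2 -6; 0 0 1]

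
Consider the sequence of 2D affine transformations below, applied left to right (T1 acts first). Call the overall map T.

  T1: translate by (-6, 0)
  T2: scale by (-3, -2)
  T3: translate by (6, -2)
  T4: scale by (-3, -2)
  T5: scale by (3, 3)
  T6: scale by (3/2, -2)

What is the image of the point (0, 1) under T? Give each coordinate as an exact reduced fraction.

T1 translate by (-6, 0): (0, 1) → (-6, 1)
T2 scale by (-3, -2): (-6, 1) → (18, -2)
T3 translate by (6, -2): (18, -2) → (24, -4)
T4 scale by (-3, -2): (24, -4) → (-72, 8)
T5 scale by (3, 3): (-72, 8) → (-216, 24)
T6 scale by (3/2, -2): (-216, 24) → (-324, -48)

T(p) = (-324, -48)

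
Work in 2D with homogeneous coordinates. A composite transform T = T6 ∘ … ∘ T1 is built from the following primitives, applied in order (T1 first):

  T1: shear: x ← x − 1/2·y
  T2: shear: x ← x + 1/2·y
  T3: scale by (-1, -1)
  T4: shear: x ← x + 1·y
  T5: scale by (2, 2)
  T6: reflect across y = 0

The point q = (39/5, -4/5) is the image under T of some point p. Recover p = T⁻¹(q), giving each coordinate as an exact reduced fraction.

p = (-7/2, -2/5)

T1 = [1 -1/2 0; 0 1 0; 0 0 1]
T2·T1 = [1 0 0; 0 1 0; 0 0 1]
T3·…·T1 = [-1 0 0; 0 -1 0; 0 0 1]
T4·…·T1 = [-1 -1 0; 0 -1 0; 0 0 1]
T5·…·T1 = [-2 -2 0; 0 -2 0; 0 0 1]
T6·…·T1 = [-2 -2 0; 0 2 0; 0 0 1]
det M = -4; M⁻¹ = [-1/2 -1/2 0; 0 1/2 0; 0 0 1]
M⁻¹ · (39/5, -4/5)ᵀ = (-7/2, -2/5)ᵀ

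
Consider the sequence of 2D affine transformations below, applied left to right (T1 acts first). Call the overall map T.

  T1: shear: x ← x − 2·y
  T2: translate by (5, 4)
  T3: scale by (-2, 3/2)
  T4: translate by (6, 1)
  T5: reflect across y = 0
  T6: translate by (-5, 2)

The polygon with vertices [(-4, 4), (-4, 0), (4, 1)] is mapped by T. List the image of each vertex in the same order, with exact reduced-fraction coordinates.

image vertices: (15, -11), (-1, -5), (-13, -13/2)

T1 shear: x ← x − 2·y: (-4, 4) → (-12, 4); (-4, 0) → (-4, 0); (4, 1) → (2, 1)
T2 translate by (5, 4): (-12, 4) → (-7, 8); (-4, 0) → (1, 4); (2, 1) → (7, 5)
T3 scale by (-2, 3/2): (-7, 8) → (14, 12); (1, 4) → (-2, 6); (7, 5) → (-14, 15/2)
T4 translate by (6, 1): (14, 12) → (20, 13); (-2, 6) → (4, 7); (-14, 15/2) → (-8, 17/2)
T5 reflect across y = 0: (20, 13) → (20, -13); (4, 7) → (4, -7); (-8, 17/2) → (-8, -17/2)
T6 translate by (-5, 2): (20, -13) → (15, -11); (4, -7) → (-1, -5); (-8, -17/2) → (-13, -13/2)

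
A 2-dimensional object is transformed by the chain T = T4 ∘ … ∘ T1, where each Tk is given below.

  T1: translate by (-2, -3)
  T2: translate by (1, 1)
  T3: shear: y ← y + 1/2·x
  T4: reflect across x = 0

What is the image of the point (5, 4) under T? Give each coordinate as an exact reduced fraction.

T1 translate by (-2, -3): (5, 4) → (3, 1)
T2 translate by (1, 1): (3, 1) → (4, 2)
T3 shear: y ← y + 1/2·x: (4, 2) → (4, 4)
T4 reflect across x = 0: (4, 4) → (-4, 4)

T(p) = (-4, 4)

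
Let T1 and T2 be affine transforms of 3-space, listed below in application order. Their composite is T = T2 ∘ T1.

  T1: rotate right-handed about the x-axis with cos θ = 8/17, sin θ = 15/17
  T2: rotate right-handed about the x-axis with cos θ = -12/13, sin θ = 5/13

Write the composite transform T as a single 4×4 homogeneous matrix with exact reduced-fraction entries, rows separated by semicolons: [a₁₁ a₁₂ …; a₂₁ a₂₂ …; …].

T = [1 0 0 0; 0 -171/221 140/221 0; 0 -140/221 -171/221 0; 0 0 0 1]

T1 = [1 0 0 0; 0 8/17 -15/17 0; 0 15/17 8/17 0; 0 0 0 1]
T2·T1 = [1 0 0 0; 0 -171/221 140/221 0; 0 -140/221 -171/221 0; 0 0 0 1]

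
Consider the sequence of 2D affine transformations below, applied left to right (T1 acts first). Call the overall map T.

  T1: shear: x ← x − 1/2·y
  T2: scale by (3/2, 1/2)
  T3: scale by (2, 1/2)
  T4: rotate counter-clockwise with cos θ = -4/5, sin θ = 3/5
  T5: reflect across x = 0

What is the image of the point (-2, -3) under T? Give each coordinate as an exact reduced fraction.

T(p) = (-33/20, -3/10)

T1 shear: x ← x − 1/2·y: (-2, -3) → (-1/2, -3)
T2 scale by (3/2, 1/2): (-1/2, -3) → (-3/4, -3/2)
T3 scale by (2, 1/2): (-3/4, -3/2) → (-3/2, -3/4)
T4 rotate counter-clockwise with cos θ = -4/5, sin θ = 3/5: (-3/2, -3/4) → (33/20, -3/10)
T5 reflect across x = 0: (33/20, -3/10) → (-33/20, -3/10)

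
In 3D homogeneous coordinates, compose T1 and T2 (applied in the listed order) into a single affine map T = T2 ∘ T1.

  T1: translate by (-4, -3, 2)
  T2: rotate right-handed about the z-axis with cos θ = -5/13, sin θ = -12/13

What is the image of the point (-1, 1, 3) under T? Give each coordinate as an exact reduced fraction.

T(p) = (1/13, 70/13, 5)

T1 translate by (-4, -3, 2): (-1, 1, 3) → (-5, -2, 5)
T2 rotate right-handed about the z-axis with cos θ = -5/13, sin θ = -12/13: (-5, -2, 5) → (1/13, 70/13, 5)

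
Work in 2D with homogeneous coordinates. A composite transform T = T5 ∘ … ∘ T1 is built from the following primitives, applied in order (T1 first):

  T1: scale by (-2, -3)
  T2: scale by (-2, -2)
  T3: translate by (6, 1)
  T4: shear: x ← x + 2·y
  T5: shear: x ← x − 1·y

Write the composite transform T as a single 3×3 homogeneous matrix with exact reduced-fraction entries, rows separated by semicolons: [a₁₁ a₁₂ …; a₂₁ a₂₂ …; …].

T1 = [-2 0 0; 0 -3 0; 0 0 1]
T2·T1 = [4 0 0; 0 6 0; 0 0 1]
T3·…·T1 = [4 0 6; 0 6 1; 0 0 1]
T4·…·T1 = [4 12 8; 0 6 1; 0 0 1]
T5·…·T1 = [4 6 7; 0 6 1; 0 0 1]

T = [4 6 7; 0 6 1; 0 0 1]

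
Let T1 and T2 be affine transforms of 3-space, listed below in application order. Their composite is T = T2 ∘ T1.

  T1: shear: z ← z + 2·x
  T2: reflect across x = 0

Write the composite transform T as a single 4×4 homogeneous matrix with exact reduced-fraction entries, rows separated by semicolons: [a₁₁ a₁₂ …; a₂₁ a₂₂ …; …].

T = [-1 0 0 0; 0 1 0 0; 2 0 1 0; 0 0 0 1]

T1 = [1 0 0 0; 0 1 0 0; 2 0 1 0; 0 0 0 1]
T2·T1 = [-1 0 0 0; 0 1 0 0; 2 0 1 0; 0 0 0 1]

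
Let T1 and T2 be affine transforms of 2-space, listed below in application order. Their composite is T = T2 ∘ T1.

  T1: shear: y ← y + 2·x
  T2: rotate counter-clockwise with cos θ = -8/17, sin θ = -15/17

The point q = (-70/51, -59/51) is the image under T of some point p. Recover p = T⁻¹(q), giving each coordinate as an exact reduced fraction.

T1 = [1 0 0; 2 1 0; 0 0 1]
T2·T1 = [22/17 15/17 0; -31/17 -8/17 0; 0 0 1]
det M = 1; M⁻¹ = [-8/17 -15/17 0; 31/17 22/17 0; 0 0 1]
M⁻¹ · (-70/51, -59/51)ᵀ = (5/3, -4)ᵀ

p = (5/3, -4)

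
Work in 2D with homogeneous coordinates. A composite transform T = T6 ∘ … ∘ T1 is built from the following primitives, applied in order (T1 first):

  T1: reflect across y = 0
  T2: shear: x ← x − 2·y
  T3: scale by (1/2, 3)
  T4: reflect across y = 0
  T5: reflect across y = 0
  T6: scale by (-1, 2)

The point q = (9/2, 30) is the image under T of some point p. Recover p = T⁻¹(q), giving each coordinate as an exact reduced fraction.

p = (1, -5)

T1 = [1 0 0; 0 -1 0; 0 0 1]
T2·T1 = [1 2 0; 0 -1 0; 0 0 1]
T3·…·T1 = [1/2 1 0; 0 -3 0; 0 0 1]
T4·…·T1 = [1/2 1 0; 0 3 0; 0 0 1]
T5·…·T1 = [1/2 1 0; 0 -3 0; 0 0 1]
T6·…·T1 = [-1/2 -1 0; 0 -6 0; 0 0 1]
det M = 3; M⁻¹ = [-2 1/3 0; 0 -1/6 0; 0 0 1]
M⁻¹ · (9/2, 30)ᵀ = (1, -5)ᵀ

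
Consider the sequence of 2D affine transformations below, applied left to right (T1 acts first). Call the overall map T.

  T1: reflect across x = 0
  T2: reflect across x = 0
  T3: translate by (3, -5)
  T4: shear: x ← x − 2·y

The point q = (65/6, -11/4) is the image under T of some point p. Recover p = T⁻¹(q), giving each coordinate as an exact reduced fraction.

p = (7/3, 9/4)

T1 = [-1 0 0; 0 1 0; 0 0 1]
T2·T1 = [1 0 0; 0 1 0; 0 0 1]
T3·…·T1 = [1 0 3; 0 1 -5; 0 0 1]
T4·…·T1 = [1 -2 13; 0 1 -5; 0 0 1]
det M = 1; M⁻¹ = [1 2 -3; 0 1 5; 0 0 1]
M⁻¹ · (65/6, -11/4)ᵀ = (7/3, 9/4)ᵀ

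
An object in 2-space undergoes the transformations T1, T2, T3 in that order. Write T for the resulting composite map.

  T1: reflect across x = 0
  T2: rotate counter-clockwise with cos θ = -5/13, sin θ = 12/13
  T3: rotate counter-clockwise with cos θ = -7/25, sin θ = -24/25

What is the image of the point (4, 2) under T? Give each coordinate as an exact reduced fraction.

T1 reflect across x = 0: (4, 2) → (-4, 2)
T2 rotate counter-clockwise with cos θ = -5/13, sin θ = 12/13: (-4, 2) → (-4/13, -58/13)
T3 rotate counter-clockwise with cos θ = -7/25, sin θ = -24/25: (-4/13, -58/13) → (-1364/325, 502/325)

T(p) = (-1364/325, 502/325)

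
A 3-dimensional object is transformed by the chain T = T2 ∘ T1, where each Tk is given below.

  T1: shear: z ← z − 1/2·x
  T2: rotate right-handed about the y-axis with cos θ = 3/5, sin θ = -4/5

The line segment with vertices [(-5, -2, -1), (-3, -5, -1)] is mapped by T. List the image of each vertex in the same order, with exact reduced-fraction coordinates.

image vertices: (-21/5, -2, -31/10), (-11/5, -5, -21/10)

T1 shear: z ← z − 1/2·x: (-5, -2, -1) → (-5, -2, 3/2); (-3, -5, -1) → (-3, -5, 1/2)
T2 rotate right-handed about the y-axis with cos θ = 3/5, sin θ = -4/5: (-5, -2, 3/2) → (-21/5, -2, -31/10); (-3, -5, 1/2) → (-11/5, -5, -21/10)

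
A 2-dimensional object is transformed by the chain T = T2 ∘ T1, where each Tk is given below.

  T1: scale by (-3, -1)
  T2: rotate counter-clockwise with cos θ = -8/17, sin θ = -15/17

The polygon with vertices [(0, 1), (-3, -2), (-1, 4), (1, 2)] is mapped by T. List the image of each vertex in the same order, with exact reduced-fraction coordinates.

T1 scale by (-3, -1): (0, 1) → (0, -1); (-3, -2) → (9, 2); (-1, 4) → (3, -4); (1, 2) → (-3, -2)
T2 rotate counter-clockwise with cos θ = -8/17, sin θ = -15/17: (0, -1) → (-15/17, 8/17); (9, 2) → (-42/17, -151/17); (3, -4) → (-84/17, -13/17); (-3, -2) → (-6/17, 61/17)

image vertices: (-15/17, 8/17), (-42/17, -151/17), (-84/17, -13/17), (-6/17, 61/17)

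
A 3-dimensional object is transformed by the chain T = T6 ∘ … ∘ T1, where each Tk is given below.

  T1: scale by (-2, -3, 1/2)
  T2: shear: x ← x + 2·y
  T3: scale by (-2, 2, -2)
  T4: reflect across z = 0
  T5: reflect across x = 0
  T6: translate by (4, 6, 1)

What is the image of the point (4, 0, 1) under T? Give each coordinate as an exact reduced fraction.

T(p) = (-12, 6, 2)

T1 scale by (-2, -3, 1/2): (4, 0, 1) → (-8, 0, 1/2)
T2 shear: x ← x + 2·y: (-8, 0, 1/2) → (-8, 0, 1/2)
T3 scale by (-2, 2, -2): (-8, 0, 1/2) → (16, 0, -1)
T4 reflect across z = 0: (16, 0, -1) → (16, 0, 1)
T5 reflect across x = 0: (16, 0, 1) → (-16, 0, 1)
T6 translate by (4, 6, 1): (-16, 0, 1) → (-12, 6, 2)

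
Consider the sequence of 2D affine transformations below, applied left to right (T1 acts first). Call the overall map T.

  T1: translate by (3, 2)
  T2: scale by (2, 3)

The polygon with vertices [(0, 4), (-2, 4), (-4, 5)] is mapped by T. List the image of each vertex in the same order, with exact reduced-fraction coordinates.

image vertices: (6, 18), (2, 18), (-2, 21)

T1 translate by (3, 2): (0, 4) → (3, 6); (-2, 4) → (1, 6); (-4, 5) → (-1, 7)
T2 scale by (2, 3): (3, 6) → (6, 18); (1, 6) → (2, 18); (-1, 7) → (-2, 21)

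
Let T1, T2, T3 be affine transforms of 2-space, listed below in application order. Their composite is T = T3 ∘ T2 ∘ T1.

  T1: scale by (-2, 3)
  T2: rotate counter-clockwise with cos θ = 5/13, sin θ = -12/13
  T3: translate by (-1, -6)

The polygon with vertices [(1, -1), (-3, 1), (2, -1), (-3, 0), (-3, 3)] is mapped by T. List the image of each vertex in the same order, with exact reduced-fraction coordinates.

image vertices: (-59/13, -69/13), (53/13, -135/13), (-69/13, -45/13), (17/13, -150/13), (125/13, -105/13)

T1 scale by (-2, 3): (1, -1) → (-2, -3); (-3, 1) → (6, 3); (2, -1) → (-4, -3); (-3, 0) → (6, 0); (-3, 3) → (6, 9)
T2 rotate counter-clockwise with cos θ = 5/13, sin θ = -12/13: (-2, -3) → (-46/13, 9/13); (6, 3) → (66/13, -57/13); (-4, -3) → (-56/13, 33/13); (6, 0) → (30/13, -72/13); (6, 9) → (138/13, -27/13)
T3 translate by (-1, -6): (-46/13, 9/13) → (-59/13, -69/13); (66/13, -57/13) → (53/13, -135/13); (-56/13, 33/13) → (-69/13, -45/13); (30/13, -72/13) → (17/13, -150/13); (138/13, -27/13) → (125/13, -105/13)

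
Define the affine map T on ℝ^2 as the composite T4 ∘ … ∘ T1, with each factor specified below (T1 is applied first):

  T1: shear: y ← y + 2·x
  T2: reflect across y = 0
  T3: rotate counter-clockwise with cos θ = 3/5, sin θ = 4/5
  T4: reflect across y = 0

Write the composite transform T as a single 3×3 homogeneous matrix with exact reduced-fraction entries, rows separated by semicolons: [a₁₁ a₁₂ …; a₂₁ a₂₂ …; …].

T1 = [1 0 0; 2 1 0; 0 0 1]
T2·T1 = [1 0 0; -2 -1 0; 0 0 1]
T3·…·T1 = [11/5 4/5 0; -2/5 -3/5 0; 0 0 1]
T4·…·T1 = [11/5 4/5 0; 2/5 3/5 0; 0 0 1]

T = [11/5 4/5 0; 2/5 3/5 0; 0 0 1]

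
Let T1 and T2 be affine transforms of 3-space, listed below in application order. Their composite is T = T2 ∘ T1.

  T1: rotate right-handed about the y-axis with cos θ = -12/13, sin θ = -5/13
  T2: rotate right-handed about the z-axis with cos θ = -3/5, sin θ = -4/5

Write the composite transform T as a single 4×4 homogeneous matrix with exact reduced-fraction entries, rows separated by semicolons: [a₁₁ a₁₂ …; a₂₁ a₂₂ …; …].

T = [36/65 4/5 3/13 0; 48/65 -3/5 4/13 0; 5/13 0 -12/13 0; 0 0 0 1]

T1 = [-12/13 0 -5/13 0; 0 1 0 0; 5/13 0 -12/13 0; 0 0 0 1]
T2·T1 = [36/65 4/5 3/13 0; 48/65 -3/5 4/13 0; 5/13 0 -12/13 0; 0 0 0 1]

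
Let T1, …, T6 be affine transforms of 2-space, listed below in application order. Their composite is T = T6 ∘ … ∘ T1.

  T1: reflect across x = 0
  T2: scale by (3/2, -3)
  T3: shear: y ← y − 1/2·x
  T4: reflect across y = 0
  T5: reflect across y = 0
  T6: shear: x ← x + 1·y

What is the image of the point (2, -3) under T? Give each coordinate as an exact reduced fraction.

T1 reflect across x = 0: (2, -3) → (-2, -3)
T2 scale by (3/2, -3): (-2, -3) → (-3, 9)
T3 shear: y ← y − 1/2·x: (-3, 9) → (-3, 21/2)
T4 reflect across y = 0: (-3, 21/2) → (-3, -21/2)
T5 reflect across y = 0: (-3, -21/2) → (-3, 21/2)
T6 shear: x ← x + 1·y: (-3, 21/2) → (15/2, 21/2)

T(p) = (15/2, 21/2)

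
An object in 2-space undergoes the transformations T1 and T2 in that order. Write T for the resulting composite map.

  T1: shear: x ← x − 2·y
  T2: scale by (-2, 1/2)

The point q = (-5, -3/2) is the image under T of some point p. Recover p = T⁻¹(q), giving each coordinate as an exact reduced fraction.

T1 = [1 -2 0; 0 1 0; 0 0 1]
T2·T1 = [-2 4 0; 0 1/2 0; 0 0 1]
det M = -1; M⁻¹ = [-1/2 4 0; 0 2 0; 0 0 1]
M⁻¹ · (-5, -3/2)ᵀ = (-7/2, -3)ᵀ

p = (-7/2, -3)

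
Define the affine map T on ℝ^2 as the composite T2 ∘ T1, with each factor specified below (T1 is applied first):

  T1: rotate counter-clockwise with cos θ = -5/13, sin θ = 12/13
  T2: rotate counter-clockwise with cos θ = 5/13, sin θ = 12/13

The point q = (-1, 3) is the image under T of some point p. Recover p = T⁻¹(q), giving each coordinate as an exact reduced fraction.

T1 = [-5/13 -12/13 0; 12/13 -5/13 0; 0 0 1]
T2·T1 = [-1 0 0; 0 -1 0; 0 0 1]
det M = 1; M⁻¹ = [-1 0 0; 0 -1 0; 0 0 1]
M⁻¹ · (-1, 3)ᵀ = (1, -3)ᵀ

p = (1, -3)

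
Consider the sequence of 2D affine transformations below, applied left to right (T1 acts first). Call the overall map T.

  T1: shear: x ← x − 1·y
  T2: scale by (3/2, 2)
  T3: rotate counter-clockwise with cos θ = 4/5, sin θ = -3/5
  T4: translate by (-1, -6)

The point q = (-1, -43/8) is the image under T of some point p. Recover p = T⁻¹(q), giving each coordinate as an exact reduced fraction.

T1 = [1 -1 0; 0 1 0; 0 0 1]
T2·T1 = [3/2 -3/2 0; 0 2 0; 0 0 1]
T3·…·T1 = [6/5 0 0; -9/10 5/2 0; 0 0 1]
T4·…·T1 = [6/5 0 -1; -9/10 5/2 -6; 0 0 1]
det M = 3; M⁻¹ = [5/6 0 5/6; 3/10 2/5 27/10; 0 0 1]
M⁻¹ · (-1, -43/8)ᵀ = (0, 1/4)ᵀ

p = (0, 1/4)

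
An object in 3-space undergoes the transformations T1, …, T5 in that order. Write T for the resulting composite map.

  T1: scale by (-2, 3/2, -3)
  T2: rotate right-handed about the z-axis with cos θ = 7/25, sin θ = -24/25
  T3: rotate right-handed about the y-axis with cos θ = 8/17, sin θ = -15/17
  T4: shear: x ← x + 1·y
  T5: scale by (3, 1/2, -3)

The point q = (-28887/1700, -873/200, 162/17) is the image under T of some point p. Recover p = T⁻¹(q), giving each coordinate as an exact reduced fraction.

T1 = [-2 0 0 0; 0 3/2 0 0; 0 0 -3 0; 0 0 0 1]
T2·T1 = [-14/25 36/25 0 0; 48/25 21/50 0 0; 0 0 -3 0; 0 0 0 1]
T3·…·T1 = [-112/425 288/425 45/17 0; 48/25 21/50 0 0; -42/85 108/85 -24/17 0; 0 0 0 1]
T4·…·T1 = [704/425 933/850 45/17 0; 48/25 21/50 0 0; -42/85 108/85 -24/17 0; 0 0 0 1]
T5·…·T1 = [2112/425 2799/850 135/17 0; 24/25 21/100 0 0; 126/85 -324/85 72/17 0; 0 0 0 1]
det M = -81/2; M⁻¹ = [-28/1275 464/425 7/170 0; 128/1275 -292/1275 -16/85 0; 5/51 -10/17 8/153 0; 0 0 0 1]
M⁻¹ · (-28887/1700, -873/200, 162/17)ᵀ = (-4, -5/2, 7/5)ᵀ

p = (-4, -5/2, 7/5)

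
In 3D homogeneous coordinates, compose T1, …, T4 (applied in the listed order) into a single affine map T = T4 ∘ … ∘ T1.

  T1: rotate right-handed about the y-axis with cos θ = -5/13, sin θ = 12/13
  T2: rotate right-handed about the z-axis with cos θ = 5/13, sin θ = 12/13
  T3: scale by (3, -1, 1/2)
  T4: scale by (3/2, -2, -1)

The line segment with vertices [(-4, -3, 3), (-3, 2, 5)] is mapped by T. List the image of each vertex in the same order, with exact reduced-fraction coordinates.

image vertices: (3366/169, 954/169, -33/26), (567/338, 2060/169, -11/26)

T1 rotate right-handed about the y-axis with cos θ = -5/13, sin θ = 12/13: (-4, -3, 3) → (56/13, -3, 33/13); (-3, 2, 5) → (75/13, 2, 11/13)
T2 rotate right-handed about the z-axis with cos θ = 5/13, sin θ = 12/13: (56/13, -3, 33/13) → (748/169, 477/169, 33/13); (75/13, 2, 11/13) → (63/169, 1030/169, 11/13)
T3 scale by (3, -1, 1/2): (748/169, 477/169, 33/13) → (2244/169, -477/169, 33/26); (63/169, 1030/169, 11/13) → (189/169, -1030/169, 11/26)
T4 scale by (3/2, -2, -1): (2244/169, -477/169, 33/26) → (3366/169, 954/169, -33/26); (189/169, -1030/169, 11/26) → (567/338, 2060/169, -11/26)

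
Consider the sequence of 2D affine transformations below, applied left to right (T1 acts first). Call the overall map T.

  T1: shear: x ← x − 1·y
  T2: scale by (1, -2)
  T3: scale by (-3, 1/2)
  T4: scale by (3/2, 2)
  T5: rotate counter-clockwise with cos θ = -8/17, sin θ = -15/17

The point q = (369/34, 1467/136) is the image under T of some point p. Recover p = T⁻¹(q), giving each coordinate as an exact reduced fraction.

p = (1, -9/4)

T1 = [1 -1 0; 0 1 0; 0 0 1]
T2·T1 = [1 -1 0; 0 -2 0; 0 0 1]
T3·…·T1 = [-3 3 0; 0 -1 0; 0 0 1]
T4·…·T1 = [-9/2 9/2 0; 0 -2 0; 0 0 1]
T5·…·T1 = [36/17 -66/17 0; 135/34 -103/34 0; 0 0 1]
det M = 9; M⁻¹ = [-103/306 22/51 0; -15/34 4/17 0; 0 0 1]
M⁻¹ · (369/34, 1467/136)ᵀ = (1, -9/4)ᵀ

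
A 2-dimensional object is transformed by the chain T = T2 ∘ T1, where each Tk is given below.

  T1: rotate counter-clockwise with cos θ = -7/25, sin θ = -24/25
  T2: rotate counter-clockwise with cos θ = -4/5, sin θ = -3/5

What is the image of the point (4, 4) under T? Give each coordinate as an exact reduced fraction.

T(p) = (-644/125, 292/125)

T1 rotate counter-clockwise with cos θ = -7/25, sin θ = -24/25: (4, 4) → (68/25, -124/25)
T2 rotate counter-clockwise with cos θ = -4/5, sin θ = -3/5: (68/25, -124/25) → (-644/125, 292/125)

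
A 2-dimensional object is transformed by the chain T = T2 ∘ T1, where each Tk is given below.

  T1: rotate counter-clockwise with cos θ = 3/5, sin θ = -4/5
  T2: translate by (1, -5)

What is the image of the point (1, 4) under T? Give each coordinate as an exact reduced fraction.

T1 rotate counter-clockwise with cos θ = 3/5, sin θ = -4/5: (1, 4) → (19/5, 8/5)
T2 translate by (1, -5): (19/5, 8/5) → (24/5, -17/5)

T(p) = (24/5, -17/5)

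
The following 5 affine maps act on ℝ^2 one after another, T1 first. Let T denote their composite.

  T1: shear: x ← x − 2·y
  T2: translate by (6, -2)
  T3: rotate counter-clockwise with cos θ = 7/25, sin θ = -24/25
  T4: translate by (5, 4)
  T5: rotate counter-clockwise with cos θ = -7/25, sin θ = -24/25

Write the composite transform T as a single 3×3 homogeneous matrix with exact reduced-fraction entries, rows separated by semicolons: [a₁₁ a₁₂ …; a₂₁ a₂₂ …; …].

T1 = [1 -2 0; 0 1 0; 0 0 1]
T2·T1 = [1 -2 6; 0 1 -2; 0 0 1]
T3·…·T1 = [7/25 2/5 -6/25; -24/25 11/5 -158/25; 0 0 1]
T4·…·T1 = [7/25 2/5 119/25; -24/25 11/5 -58/25; 0 0 1]
T5·…·T1 = [-1 2 -89/25; 0 -1 -98/25; 0 0 1]

T = [-1 2 -89/25; 0 -1 -98/25; 0 0 1]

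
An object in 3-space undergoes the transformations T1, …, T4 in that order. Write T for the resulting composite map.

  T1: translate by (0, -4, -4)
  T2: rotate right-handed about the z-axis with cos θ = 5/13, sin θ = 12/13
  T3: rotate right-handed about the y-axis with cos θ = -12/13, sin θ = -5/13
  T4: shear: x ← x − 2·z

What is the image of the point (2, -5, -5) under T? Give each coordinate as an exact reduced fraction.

T(p) = (-4819/169, -21/13, 1994/169)

T1 translate by (0, -4, -4): (2, -5, -5) → (2, -9, -9)
T2 rotate right-handed about the z-axis with cos θ = 5/13, sin θ = 12/13: (2, -9, -9) → (118/13, -21/13, -9)
T3 rotate right-handed about the y-axis with cos θ = -12/13, sin θ = -5/13: (118/13, -21/13, -9) → (-831/169, -21/13, 1994/169)
T4 shear: x ← x − 2·z: (-831/169, -21/13, 1994/169) → (-4819/169, -21/13, 1994/169)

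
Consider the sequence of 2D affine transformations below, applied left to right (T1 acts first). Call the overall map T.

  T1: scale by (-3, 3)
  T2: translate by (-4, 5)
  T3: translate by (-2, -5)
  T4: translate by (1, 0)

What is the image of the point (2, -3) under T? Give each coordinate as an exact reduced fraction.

T1 scale by (-3, 3): (2, -3) → (-6, -9)
T2 translate by (-4, 5): (-6, -9) → (-10, -4)
T3 translate by (-2, -5): (-10, -4) → (-12, -9)
T4 translate by (1, 0): (-12, -9) → (-11, -9)

T(p) = (-11, -9)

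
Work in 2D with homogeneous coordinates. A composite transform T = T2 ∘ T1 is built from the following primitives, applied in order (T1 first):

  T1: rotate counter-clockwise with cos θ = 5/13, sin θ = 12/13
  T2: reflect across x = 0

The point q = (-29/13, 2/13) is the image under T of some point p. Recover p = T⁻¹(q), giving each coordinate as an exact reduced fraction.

T1 = [5/13 -12/13 0; 12/13 5/13 0; 0 0 1]
T2·T1 = [-5/13 12/13 0; 12/13 5/13 0; 0 0 1]
det M = -1; M⁻¹ = [-5/13 12/13 0; 12/13 5/13 0; 0 0 1]
M⁻¹ · (-29/13, 2/13)ᵀ = (1, -2)ᵀ

p = (1, -2)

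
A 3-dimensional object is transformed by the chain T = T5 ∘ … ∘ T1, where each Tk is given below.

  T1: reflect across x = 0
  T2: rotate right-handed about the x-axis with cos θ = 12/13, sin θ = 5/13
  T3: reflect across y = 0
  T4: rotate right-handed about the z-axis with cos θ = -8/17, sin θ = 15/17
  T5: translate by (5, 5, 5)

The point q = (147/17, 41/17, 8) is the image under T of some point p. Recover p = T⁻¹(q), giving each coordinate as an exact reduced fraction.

p = (4, 3, 2)

T1 = [-1 0 0 0; 0 1 0 0; 0 0 1 0; 0 0 0 1]
T2·T1 = [-1 0 0 0; 0 12/13 -5/13 0; 0 5/13 12/13 0; 0 0 0 1]
T3·…·T1 = [-1 0 0 0; 0 -12/13 5/13 0; 0 5/13 12/13 0; 0 0 0 1]
T4·…·T1 = [8/17 180/221 -75/221 0; -15/17 96/221 -40/221 0; 0 5/13 12/13 0; 0 0 0 1]
T5·…·T1 = [8/17 180/221 -75/221 5; -15/17 96/221 -40/221 5; 0 5/13 12/13 5; 0 0 0 1]
det M = 1; M⁻¹ = [8/17 -15/17 0 35/17; 180/221 96/221 5/13 -1805/221; -75/221 -40/221 12/13 -445/221; 0 0 0 1]
M⁻¹ · (147/17, 41/17, 8)ᵀ = (4, 3, 2)ᵀ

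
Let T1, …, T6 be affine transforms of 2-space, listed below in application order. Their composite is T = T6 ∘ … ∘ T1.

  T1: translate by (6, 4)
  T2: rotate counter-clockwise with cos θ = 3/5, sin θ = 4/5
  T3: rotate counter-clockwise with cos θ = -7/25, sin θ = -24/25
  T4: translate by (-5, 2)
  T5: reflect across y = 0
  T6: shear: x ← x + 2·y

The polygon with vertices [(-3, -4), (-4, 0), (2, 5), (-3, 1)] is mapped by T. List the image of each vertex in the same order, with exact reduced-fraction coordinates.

image vertices: (-12/5, 2/5), (-31/5, -14/5), (5, -1), (-22/5, -13/5)

T1 translate by (6, 4): (-3, -4) → (3, 0); (-4, 0) → (2, 4); (2, 5) → (8, 9); (-3, 1) → (3, 5)
T2 rotate counter-clockwise with cos θ = 3/5, sin θ = 4/5: (3, 0) → (9/5, 12/5); (2, 4) → (-2, 4); (8, 9) → (-12/5, 59/5); (3, 5) → (-11/5, 27/5)
T3 rotate counter-clockwise with cos θ = -7/25, sin θ = -24/25: (9/5, 12/5) → (9/5, -12/5); (-2, 4) → (22/5, 4/5); (-12/5, 59/5) → (12, -1); (-11/5, 27/5) → (29/5, 3/5)
T4 translate by (-5, 2): (9/5, -12/5) → (-16/5, -2/5); (22/5, 4/5) → (-3/5, 14/5); (12, -1) → (7, 1); (29/5, 3/5) → (4/5, 13/5)
T5 reflect across y = 0: (-16/5, -2/5) → (-16/5, 2/5); (-3/5, 14/5) → (-3/5, -14/5); (7, 1) → (7, -1); (4/5, 13/5) → (4/5, -13/5)
T6 shear: x ← x + 2·y: (-16/5, 2/5) → (-12/5, 2/5); (-3/5, -14/5) → (-31/5, -14/5); (7, -1) → (5, -1); (4/5, -13/5) → (-22/5, -13/5)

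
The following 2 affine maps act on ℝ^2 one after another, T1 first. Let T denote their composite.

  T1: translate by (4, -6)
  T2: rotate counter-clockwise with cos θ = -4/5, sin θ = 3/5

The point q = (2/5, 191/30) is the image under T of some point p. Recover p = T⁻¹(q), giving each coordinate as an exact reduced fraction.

p = (-1/2, 2/3)

T1 = [1 0 4; 0 1 -6; 0 0 1]
T2·T1 = [-4/5 -3/5 2/5; 3/5 -4/5 36/5; 0 0 1]
det M = 1; M⁻¹ = [-4/5 3/5 -4; -3/5 -4/5 6; 0 0 1]
M⁻¹ · (2/5, 191/30)ᵀ = (-1/2, 2/3)ᵀ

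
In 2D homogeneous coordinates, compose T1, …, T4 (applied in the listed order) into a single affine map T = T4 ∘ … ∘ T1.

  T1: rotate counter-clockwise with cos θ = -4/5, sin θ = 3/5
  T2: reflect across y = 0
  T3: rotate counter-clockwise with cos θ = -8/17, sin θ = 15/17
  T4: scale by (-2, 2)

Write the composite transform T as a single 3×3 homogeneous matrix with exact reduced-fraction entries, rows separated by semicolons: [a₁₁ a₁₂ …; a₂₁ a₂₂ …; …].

T1 = [-4/5 -3/5 0; 3/5 -4/5 0; 0 0 1]
T2·T1 = [-4/5 -3/5 0; -3/5 4/5 0; 0 0 1]
T3·…·T1 = [77/85 -36/85 0; -36/85 -77/85 0; 0 0 1]
T4·…·T1 = [-154/85 72/85 0; -72/85 -154/85 0; 0 0 1]

T = [-154/85 72/85 0; -72/85 -154/85 0; 0 0 1]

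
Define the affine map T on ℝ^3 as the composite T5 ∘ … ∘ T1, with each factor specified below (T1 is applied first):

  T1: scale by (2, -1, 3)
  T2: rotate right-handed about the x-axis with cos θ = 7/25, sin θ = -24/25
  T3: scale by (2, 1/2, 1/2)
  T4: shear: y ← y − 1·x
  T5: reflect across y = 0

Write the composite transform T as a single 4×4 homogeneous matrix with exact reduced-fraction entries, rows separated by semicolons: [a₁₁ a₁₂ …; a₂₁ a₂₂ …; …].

T = [4 0 0 0; 4 7/50 -36/25 0; 0 12/25 21/50 0; 0 0 0 1]

T1 = [2 0 0 0; 0 -1 0 0; 0 0 3 0; 0 0 0 1]
T2·T1 = [2 0 0 0; 0 -7/25 72/25 0; 0 24/25 21/25 0; 0 0 0 1]
T3·…·T1 = [4 0 0 0; 0 -7/50 36/25 0; 0 12/25 21/50 0; 0 0 0 1]
T4·…·T1 = [4 0 0 0; -4 -7/50 36/25 0; 0 12/25 21/50 0; 0 0 0 1]
T5·…·T1 = [4 0 0 0; 4 7/50 -36/25 0; 0 12/25 21/50 0; 0 0 0 1]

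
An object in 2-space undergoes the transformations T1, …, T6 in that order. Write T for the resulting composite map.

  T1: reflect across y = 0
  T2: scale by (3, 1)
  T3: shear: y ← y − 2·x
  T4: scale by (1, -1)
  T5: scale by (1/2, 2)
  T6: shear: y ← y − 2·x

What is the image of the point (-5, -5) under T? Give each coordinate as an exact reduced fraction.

T(p) = (-15/2, -55)

T1 reflect across y = 0: (-5, -5) → (-5, 5)
T2 scale by (3, 1): (-5, 5) → (-15, 5)
T3 shear: y ← y − 2·x: (-15, 5) → (-15, 35)
T4 scale by (1, -1): (-15, 35) → (-15, -35)
T5 scale by (1/2, 2): (-15, -35) → (-15/2, -70)
T6 shear: y ← y − 2·x: (-15/2, -70) → (-15/2, -55)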